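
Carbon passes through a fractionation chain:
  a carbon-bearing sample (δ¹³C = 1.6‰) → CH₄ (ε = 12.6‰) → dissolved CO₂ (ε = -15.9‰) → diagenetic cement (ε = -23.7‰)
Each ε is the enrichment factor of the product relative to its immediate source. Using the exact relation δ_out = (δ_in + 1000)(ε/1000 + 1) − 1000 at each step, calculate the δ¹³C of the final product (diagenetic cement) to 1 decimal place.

-25.6‰

step 1: δ = (1.60 + 1000)·(12.6/1000 + 1) − 1000 = 14.22‰
step 2: δ = (14.22 + 1000)·(-15.9/1000 + 1) − 1000 = -1.91‰
step 3: δ = (-1.91 + 1000)·(-23.7/1000 + 1) − 1000 = -25.56‰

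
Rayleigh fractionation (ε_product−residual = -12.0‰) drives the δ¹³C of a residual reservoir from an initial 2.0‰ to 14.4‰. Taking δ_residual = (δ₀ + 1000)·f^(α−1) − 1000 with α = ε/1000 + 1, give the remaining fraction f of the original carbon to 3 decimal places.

α − 1 = ε/1000 = -0.0120
(δ_res + 1000)/(δ₀ + 1000) = (14.4 + 1000)/(2.0 + 1000) = 1014.4/1002.0 = 1.012375
f = 1.012375^(1/-0.0120) = exp(ln(1.012375)/-0.0120) = exp(0.01230/-0.0120)
f = exp(-1.0249) = 0.3588

0.359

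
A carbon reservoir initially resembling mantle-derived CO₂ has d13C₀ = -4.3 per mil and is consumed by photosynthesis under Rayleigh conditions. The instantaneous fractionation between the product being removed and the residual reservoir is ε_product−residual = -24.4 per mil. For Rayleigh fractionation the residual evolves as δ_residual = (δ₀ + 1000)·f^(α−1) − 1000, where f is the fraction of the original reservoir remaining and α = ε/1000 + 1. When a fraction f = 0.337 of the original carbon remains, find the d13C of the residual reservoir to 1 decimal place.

22.5 per mil

Rayleigh residual: δ_res = (δ₀ + 1000)·f^(α−1) − 1000
α = ε/1000 + 1 = 0.97560, so α − 1 = -0.02440
f^(α−1) = 0.337^(-0.02440) = 1.026895
δ_res = (-4.3 + 1000) × 1.026895 − 1000 = 1022.479 − 1000 = 22.48 per mil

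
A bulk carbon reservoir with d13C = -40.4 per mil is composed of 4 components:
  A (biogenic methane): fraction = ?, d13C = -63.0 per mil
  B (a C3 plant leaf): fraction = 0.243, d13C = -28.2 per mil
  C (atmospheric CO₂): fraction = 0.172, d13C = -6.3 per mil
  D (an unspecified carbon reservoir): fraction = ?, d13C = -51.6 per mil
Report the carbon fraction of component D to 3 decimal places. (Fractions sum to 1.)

Let f_D and f_A be the unknown fractions; fractions sum to 1 so f_D + f_A = 0.585.
Mass balance: Σ fᵢ·δᵢ = δ_bulk ⇒ f_D·(-51.6) + f_A·(-63.0) = -40.4 − (-7.936) = -32.464
Substitute f_A = 0.585 − f_D:
f_D·(-51.6 − -63.0) = -32.464 − 0.585×(-63.0) = 4.391
f_D = 4.391 / 11.4 = 0.3852

0.385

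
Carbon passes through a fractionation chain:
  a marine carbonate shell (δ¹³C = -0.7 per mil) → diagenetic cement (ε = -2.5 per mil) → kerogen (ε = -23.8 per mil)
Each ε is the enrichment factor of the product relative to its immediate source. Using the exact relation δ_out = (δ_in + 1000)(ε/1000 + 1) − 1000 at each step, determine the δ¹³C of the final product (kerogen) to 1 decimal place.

step 1: δ = (-0.70 + 1000)·(-2.5/1000 + 1) − 1000 = -3.20 per mil
step 2: δ = (-3.20 + 1000)·(-23.8/1000 + 1) − 1000 = -26.92 per mil

-26.9 per mil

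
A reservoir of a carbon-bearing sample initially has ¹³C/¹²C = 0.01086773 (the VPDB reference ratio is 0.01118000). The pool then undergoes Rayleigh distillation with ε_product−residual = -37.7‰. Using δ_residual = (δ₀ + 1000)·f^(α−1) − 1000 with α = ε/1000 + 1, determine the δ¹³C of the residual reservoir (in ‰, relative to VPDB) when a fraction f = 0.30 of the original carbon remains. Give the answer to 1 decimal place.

δ₀ = (0.01086773/0.01118000 − 1)×1000 = (0.972069 − 1)×1000 = -27.931‰
α − 1 = ε/1000 = -0.0377
f^(α−1) = 0.30^(-0.0377) = 1.046436
δ_res = (-27.931 + 1000) × 1.046436 − 1000 = 1017.208 − 1000 = 17.21‰

17.2‰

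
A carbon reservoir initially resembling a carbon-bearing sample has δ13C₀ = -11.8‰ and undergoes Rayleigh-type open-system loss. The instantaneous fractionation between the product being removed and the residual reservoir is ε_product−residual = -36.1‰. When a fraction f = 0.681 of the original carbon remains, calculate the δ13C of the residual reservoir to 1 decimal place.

Rayleigh residual: δ_res = (δ₀ + 1000)·f^(α−1) − 1000
α = ε/1000 + 1 = 0.96390, so α − 1 = -0.03610
f^(α−1) = 0.681^(-0.03610) = 1.013966
δ_res = (-11.8 + 1000) × 1.013966 − 1000 = 1002.001 − 1000 = 2.00‰

2.0‰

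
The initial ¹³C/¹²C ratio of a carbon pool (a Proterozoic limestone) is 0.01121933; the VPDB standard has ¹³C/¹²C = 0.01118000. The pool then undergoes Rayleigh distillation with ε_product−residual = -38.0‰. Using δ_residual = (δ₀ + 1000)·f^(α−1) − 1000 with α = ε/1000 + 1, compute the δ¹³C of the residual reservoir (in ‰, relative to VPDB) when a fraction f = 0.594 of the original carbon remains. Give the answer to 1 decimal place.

23.6‰

δ₀ = (0.01121933/0.01118000 − 1)×1000 = (1.003518 − 1)×1000 = 3.518‰
α − 1 = ε/1000 = -0.0380
f^(α−1) = 0.594^(-0.0380) = 1.019990
δ_res = (3.518 + 1000) × 1.019990 − 1000 = 1023.579 − 1000 = 23.58‰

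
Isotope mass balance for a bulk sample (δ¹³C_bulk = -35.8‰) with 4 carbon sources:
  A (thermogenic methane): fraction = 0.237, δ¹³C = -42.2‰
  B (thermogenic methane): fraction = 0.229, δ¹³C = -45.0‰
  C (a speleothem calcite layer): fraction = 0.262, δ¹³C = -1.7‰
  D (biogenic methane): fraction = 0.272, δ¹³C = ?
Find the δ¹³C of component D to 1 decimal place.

-55.3‰

Isotope mass balance: δ_bulk = Σ fᵢ·δᵢ.
-35.8 = 0.237×(-42.2) + 0.229×(-45.0) + 0.262×(-1.7) + 0.272×δ_D
0.272·δ_D = -35.8 − (-20.752) = -15.048
δ_D = -15.048 / 0.272 = -55.32‰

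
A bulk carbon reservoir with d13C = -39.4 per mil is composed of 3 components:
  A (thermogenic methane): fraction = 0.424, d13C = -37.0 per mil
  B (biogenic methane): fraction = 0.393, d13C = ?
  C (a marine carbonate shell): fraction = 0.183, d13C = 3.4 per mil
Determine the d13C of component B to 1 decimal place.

Isotope mass balance: δ_bulk = Σ fᵢ·δᵢ.
-39.4 = 0.424×(-37.0) + 0.393×δ_B + 0.183×(3.4)
0.393·δ_B = -39.4 − (-15.066) = -24.334
δ_B = -24.334 / 0.393 = -61.92 per mil

-61.9 per mil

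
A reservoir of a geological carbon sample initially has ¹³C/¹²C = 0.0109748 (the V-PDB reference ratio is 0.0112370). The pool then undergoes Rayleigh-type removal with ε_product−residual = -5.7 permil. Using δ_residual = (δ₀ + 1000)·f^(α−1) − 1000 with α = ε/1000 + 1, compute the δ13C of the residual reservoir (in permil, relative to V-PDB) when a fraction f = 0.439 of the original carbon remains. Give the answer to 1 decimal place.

δ₀ = (0.0109748/0.0112370 − 1)×1000 = (0.976666 − 1)×1000 = -23.334 permil
α − 1 = ε/1000 = -0.0057
f^(α−1) = 0.439^(-0.0057) = 1.004704
δ_res = (-23.334 + 1000) × 1.004704 − 1000 = 981.260 − 1000 = -18.74 permil

-18.7 permil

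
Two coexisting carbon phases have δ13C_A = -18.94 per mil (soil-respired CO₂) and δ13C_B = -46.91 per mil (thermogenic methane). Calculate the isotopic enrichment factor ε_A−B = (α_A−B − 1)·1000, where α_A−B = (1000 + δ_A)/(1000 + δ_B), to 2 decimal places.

29.35 per mil

α_A−B = (1000 + -18.94) / (1000 + -46.91) = 981.06 / 953.09 = 1.029347
ε_A−B = (1.029347 − 1) × 1000 = 29.347 per mil
(The approximation ε ≈ δ_A − δ_B would give 27.97 per mil.)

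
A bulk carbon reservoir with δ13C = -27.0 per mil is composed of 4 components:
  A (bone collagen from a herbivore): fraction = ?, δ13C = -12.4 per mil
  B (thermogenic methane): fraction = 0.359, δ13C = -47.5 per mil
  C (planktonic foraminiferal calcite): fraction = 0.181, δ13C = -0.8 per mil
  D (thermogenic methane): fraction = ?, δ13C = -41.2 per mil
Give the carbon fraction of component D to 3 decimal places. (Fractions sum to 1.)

Let f_D and f_A be the unknown fractions; fractions sum to 1 so f_D + f_A = 0.460.
Mass balance: Σ fᵢ·δᵢ = δ_bulk ⇒ f_D·(-41.2) + f_A·(-12.4) = -27.0 − (-17.197) = -9.803
Substitute f_A = 0.460 − f_D:
f_D·(-41.2 − -12.4) = -9.803 − 0.460×(-12.4) = -4.099
f_D = -4.099 / -28.8 = 0.1423

0.142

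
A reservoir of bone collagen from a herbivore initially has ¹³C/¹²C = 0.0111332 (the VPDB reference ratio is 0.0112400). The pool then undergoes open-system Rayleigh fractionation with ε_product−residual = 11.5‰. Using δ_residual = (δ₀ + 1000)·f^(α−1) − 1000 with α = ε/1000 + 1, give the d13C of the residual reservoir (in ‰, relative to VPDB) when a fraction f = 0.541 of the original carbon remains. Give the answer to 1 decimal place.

-16.5‰

δ₀ = (0.0111332/0.0112400 − 1)×1000 = (0.990498 − 1)×1000 = -9.502‰
α − 1 = ε/1000 = 0.0115
f^(α−1) = 0.541^(0.0115) = 0.992960
δ_res = (-9.502 + 1000) × 0.992960 − 1000 = 983.525 − 1000 = -16.47‰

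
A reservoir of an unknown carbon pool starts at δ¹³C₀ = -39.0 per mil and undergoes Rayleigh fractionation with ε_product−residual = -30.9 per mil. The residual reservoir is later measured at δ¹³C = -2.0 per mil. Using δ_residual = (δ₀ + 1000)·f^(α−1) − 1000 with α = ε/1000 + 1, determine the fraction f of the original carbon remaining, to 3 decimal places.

α − 1 = ε/1000 = -0.0309
(δ_res + 1000)/(δ₀ + 1000) = (-2.0 + 1000)/(-39.0 + 1000) = 998.0/961.0 = 1.038502
f = 1.038502^(1/-0.0309) = exp(ln(1.038502)/-0.0309) = exp(0.03778/-0.0309)
f = exp(-1.2226) = 0.2945

0.294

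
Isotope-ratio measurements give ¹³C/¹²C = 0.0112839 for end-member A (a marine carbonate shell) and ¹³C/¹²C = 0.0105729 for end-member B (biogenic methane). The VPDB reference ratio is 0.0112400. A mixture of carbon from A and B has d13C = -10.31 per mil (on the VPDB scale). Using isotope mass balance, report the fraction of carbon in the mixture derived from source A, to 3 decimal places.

δ_A = (0.0112839/0.0112400 − 1)×1000 = (1.003906 − 1)×1000 = 3.906 per mil
δ_B = (0.0105729/0.0112400 − 1)×1000 = (0.940649 − 1)×1000 = -59.351 per mil
f_A = (δ_mix − δ_B)/(δ_A − δ_B) = (-10.31 − (-59.351))/(3.906 − (-59.351))
f_A = 49.041 / 63.256 = 0.7753

0.775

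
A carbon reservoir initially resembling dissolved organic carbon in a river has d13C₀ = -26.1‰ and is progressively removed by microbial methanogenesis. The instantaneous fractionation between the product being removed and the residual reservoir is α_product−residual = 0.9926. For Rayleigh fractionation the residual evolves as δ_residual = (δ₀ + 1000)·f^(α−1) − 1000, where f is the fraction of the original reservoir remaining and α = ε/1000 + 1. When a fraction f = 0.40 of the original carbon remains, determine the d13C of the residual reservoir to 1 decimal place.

-19.5‰

Rayleigh residual: δ_res = (δ₀ + 1000)·f^(α−1) − 1000
α − 1 = -0.00740
f^(α−1) = 0.40^(-0.00740) = 1.006804
δ_res = (-26.1 + 1000) × 1.006804 − 1000 = 980.526 − 1000 = -19.47‰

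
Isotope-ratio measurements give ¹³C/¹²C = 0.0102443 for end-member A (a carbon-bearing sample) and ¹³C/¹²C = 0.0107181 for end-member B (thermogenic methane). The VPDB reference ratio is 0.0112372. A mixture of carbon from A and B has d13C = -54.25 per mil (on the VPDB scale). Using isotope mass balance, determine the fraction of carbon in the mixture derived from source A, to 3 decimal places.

δ_A = (0.0102443/0.0112372 − 1)×1000 = (0.911642 − 1)×1000 = -88.358 per mil
δ_B = (0.0107181/0.0112372 − 1)×1000 = (0.953805 − 1)×1000 = -46.195 per mil
f_A = (δ_mix − δ_B)/(δ_A − δ_B) = (-54.25 − (-46.195))/(-88.358 − (-46.195))
f_A = -8.055 / -42.164 = 0.1910

0.191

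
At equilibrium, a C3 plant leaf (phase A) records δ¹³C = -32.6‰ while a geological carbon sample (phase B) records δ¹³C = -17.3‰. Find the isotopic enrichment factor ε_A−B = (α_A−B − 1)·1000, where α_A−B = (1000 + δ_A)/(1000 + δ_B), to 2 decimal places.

α_A−B = (1000 + -32.6) / (1000 + -17.3) = 967.4 / 982.7 = 0.984431
ε_A−B = (0.984431 − 1) × 1000 = -15.569‰
(The approximation ε ≈ δ_A − δ_B would give -15.3‰.)

-15.57‰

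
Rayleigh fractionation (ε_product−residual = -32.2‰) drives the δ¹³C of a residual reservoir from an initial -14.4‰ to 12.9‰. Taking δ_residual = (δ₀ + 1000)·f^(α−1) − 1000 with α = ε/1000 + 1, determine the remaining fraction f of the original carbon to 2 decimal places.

α − 1 = ε/1000 = -0.0322
(δ_res + 1000)/(δ₀ + 1000) = (12.9 + 1000)/(-14.4 + 1000) = 1012.9/985.6 = 1.027699
f = 1.027699^(1/-0.0322) = exp(ln(1.027699)/-0.0322) = exp(0.02732/-0.0322)
f = exp(-0.8485) = 0.4281

0.43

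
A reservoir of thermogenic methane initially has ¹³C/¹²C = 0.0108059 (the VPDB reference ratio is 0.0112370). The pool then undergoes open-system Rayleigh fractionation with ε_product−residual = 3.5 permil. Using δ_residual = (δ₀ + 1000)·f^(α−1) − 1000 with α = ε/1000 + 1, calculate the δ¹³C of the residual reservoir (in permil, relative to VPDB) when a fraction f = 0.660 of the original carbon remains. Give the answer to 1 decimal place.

-39.8 permil

δ₀ = (0.0108059/0.0112370 − 1)×1000 = (0.961636 − 1)×1000 = -38.364 permil
α − 1 = ε/1000 = 0.0035
f^(α−1) = 0.660^(0.0035) = 0.998547
δ_res = (-38.364 + 1000) × 0.998547 − 1000 = 960.238 − 1000 = -39.76 permil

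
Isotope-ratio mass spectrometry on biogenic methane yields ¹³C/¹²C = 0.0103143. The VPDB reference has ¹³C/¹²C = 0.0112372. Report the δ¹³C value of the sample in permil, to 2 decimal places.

-82.13 permil

δ¹³C = (R_sample / R_standard − 1) × 1000
R_sample / R_standard = 0.0103143 / 0.0112372 = 0.917871
δ¹³C = (0.917871 − 1) × 1000 = -82.129 permil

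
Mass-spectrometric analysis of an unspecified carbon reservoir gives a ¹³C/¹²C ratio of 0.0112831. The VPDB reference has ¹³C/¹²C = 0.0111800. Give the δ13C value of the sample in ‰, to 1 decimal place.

9.2‰

δ13C = (R_sample / R_standard − 1) × 1000
R_sample / R_standard = 0.0112831 / 0.0111800 = 1.009222
δ13C = (1.009222 − 1) × 1000 = 9.22‰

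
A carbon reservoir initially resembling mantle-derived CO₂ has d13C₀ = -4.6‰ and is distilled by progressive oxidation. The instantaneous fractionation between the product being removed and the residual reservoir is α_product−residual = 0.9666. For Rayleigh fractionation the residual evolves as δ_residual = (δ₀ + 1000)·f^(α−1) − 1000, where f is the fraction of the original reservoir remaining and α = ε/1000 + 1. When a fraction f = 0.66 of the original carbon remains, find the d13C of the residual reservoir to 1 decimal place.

Rayleigh residual: δ_res = (δ₀ + 1000)·f^(α−1) − 1000
α − 1 = -0.03340
f^(α−1) = 0.66^(-0.03340) = 1.013975
δ_res = (-4.6 + 1000) × 1.013975 − 1000 = 1009.311 − 1000 = 9.31‰

9.3‰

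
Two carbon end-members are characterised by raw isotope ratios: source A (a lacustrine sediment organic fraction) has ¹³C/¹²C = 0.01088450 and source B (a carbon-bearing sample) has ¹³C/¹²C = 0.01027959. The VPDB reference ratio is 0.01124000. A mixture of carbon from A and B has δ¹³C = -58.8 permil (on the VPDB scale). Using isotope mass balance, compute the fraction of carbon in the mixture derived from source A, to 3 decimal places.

δ_A = (0.01088450/0.01124000 − 1)×1000 = (0.968372 − 1)×1000 = -31.628 permil
δ_B = (0.01027959/0.01124000 − 1)×1000 = (0.914554 − 1)×1000 = -85.446 permil
f_A = (δ_mix − δ_B)/(δ_A − δ_B) = (-58.8 − (-85.446))/(-31.628 − (-85.446))
f_A = 26.646 / 53.818 = 0.4951

0.495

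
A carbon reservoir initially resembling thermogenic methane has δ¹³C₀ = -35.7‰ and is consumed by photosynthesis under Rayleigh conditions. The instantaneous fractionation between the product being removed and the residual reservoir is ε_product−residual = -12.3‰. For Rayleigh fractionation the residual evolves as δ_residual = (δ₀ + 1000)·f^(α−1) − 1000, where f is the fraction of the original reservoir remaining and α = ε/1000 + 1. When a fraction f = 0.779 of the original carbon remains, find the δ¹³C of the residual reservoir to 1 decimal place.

Rayleigh residual: δ_res = (δ₀ + 1000)·f^(α−1) − 1000
α = ε/1000 + 1 = 0.98770, so α − 1 = -0.01230
f^(α−1) = 0.779^(-0.01230) = 1.003077
δ_res = (-35.7 + 1000) × 1.003077 − 1000 = 967.267 − 1000 = -32.73‰

-32.7‰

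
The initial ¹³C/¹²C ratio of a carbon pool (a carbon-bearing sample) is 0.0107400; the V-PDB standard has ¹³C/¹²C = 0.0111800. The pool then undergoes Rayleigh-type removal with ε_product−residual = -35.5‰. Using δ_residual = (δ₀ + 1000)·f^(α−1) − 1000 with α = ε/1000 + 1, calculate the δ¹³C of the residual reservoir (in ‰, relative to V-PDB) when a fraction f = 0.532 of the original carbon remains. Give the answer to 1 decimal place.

δ₀ = (0.0107400/0.0111800 − 1)×1000 = (0.960644 − 1)×1000 = -39.356‰
α − 1 = ε/1000 = -0.0355
f^(α−1) = 0.532^(-0.0355) = 1.022657
δ_res = (-39.356 + 1000) × 1.022657 − 1000 = 982.410 − 1000 = -17.59‰

-17.6‰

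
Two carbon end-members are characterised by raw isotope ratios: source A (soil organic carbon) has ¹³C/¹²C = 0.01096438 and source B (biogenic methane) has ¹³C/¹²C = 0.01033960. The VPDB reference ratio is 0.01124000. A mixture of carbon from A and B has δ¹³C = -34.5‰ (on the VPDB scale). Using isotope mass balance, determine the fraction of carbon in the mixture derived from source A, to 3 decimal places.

0.820

δ_A = (0.01096438/0.01124000 − 1)×1000 = (0.975479 − 1)×1000 = -24.521‰
δ_B = (0.01033960/0.01124000 − 1)×1000 = (0.919893 − 1)×1000 = -80.107‰
f_A = (δ_mix − δ_B)/(δ_A − δ_B) = (-34.5 − (-80.107))/(-24.521 − (-80.107))
f_A = 45.607 / 55.585 = 0.8205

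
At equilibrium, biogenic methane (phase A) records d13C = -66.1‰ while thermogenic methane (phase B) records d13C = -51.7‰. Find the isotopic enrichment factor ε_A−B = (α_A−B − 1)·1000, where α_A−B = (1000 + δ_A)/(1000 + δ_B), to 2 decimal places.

-15.19‰

α_A−B = (1000 + -66.1) / (1000 + -51.7) = 933.9 / 948.3 = 0.984815
ε_A−B = (0.984815 − 1) × 1000 = -15.185‰
(The approximation ε ≈ δ_A − δ_B would give -14.4‰.)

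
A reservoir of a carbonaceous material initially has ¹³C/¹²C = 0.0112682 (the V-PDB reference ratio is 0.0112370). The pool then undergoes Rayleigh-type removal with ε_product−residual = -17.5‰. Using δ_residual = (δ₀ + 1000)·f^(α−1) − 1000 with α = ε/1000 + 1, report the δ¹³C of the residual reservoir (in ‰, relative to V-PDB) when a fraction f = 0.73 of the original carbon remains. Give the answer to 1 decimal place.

8.3‰

δ₀ = (0.0112682/0.0112370 − 1)×1000 = (1.002777 − 1)×1000 = 2.777‰
α − 1 = ε/1000 = -0.0175
f^(α−1) = 0.73^(-0.0175) = 1.005523
δ_res = (2.777 + 1000) × 1.005523 − 1000 = 1008.315 − 1000 = 8.31‰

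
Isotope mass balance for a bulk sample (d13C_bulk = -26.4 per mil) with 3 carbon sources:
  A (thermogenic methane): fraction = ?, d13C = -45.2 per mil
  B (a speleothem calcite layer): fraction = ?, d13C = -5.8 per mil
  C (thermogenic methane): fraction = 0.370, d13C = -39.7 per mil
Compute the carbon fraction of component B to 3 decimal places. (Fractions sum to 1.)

0.426

Let f_B and f_A be the unknown fractions; fractions sum to 1 so f_B + f_A = 0.630.
Mass balance: Σ fᵢ·δᵢ = δ_bulk ⇒ f_B·(-5.8) + f_A·(-45.2) = -26.4 − (-14.689) = -11.711
Substitute f_A = 0.630 − f_B:
f_B·(-5.8 − -45.2) = -11.711 − 0.630×(-45.2) = 16.765
f_B = 16.765 / 39.4 = 0.4255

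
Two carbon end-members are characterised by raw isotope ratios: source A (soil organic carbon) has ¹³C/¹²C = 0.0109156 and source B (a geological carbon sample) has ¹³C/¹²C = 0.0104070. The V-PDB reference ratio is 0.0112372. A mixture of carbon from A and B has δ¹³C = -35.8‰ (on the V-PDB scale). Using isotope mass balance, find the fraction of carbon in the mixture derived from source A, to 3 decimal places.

δ_A = (0.0109156/0.0112372 − 1)×1000 = (0.971381 − 1)×1000 = -28.619‰
δ_B = (0.0104070/0.0112372 − 1)×1000 = (0.926120 − 1)×1000 = -73.880‰
f_A = (δ_mix − δ_B)/(δ_A − δ_B) = (-35.8 − (-73.880))/(-28.619 − (-73.880))
f_A = 38.080 / 45.260 = 0.8413

0.841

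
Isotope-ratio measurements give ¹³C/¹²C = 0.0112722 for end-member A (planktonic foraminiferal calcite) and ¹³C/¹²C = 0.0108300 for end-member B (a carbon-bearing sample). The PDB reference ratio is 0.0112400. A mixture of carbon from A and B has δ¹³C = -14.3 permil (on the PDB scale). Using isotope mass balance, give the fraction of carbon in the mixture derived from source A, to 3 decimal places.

δ_A = (0.0112722/0.0112400 − 1)×1000 = (1.002865 − 1)×1000 = 2.865 permil
δ_B = (0.0108300/0.0112400 − 1)×1000 = (0.963523 − 1)×1000 = -36.477 permil
f_A = (δ_mix − δ_B)/(δ_A − δ_B) = (-14.3 − (-36.477))/(2.865 − (-36.477))
f_A = 22.177 / 39.342 = 0.5637

0.564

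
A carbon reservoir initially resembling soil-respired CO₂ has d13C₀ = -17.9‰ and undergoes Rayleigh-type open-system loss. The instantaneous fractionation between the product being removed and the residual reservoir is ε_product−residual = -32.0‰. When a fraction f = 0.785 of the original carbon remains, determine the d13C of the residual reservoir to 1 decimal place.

Rayleigh residual: δ_res = (δ₀ + 1000)·f^(α−1) − 1000
α = ε/1000 + 1 = 0.96800, so α − 1 = -0.03200
f^(α−1) = 0.785^(-0.03200) = 1.007776
δ_res = (-17.9 + 1000) × 1.007776 − 1000 = 989.737 − 1000 = -10.26‰

-10.3‰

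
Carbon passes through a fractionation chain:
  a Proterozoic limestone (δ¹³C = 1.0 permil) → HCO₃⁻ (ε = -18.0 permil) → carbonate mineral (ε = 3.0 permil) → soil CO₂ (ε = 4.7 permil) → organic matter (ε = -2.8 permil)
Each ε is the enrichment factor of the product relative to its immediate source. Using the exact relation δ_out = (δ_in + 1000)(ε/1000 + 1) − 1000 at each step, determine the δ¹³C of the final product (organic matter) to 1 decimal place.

-12.2 permil

step 1: δ = (1.00 + 1000)·(-18.0/1000 + 1) − 1000 = -17.02 permil
step 2: δ = (-17.02 + 1000)·(3.0/1000 + 1) − 1000 = -14.07 permil
step 3: δ = (-14.07 + 1000)·(4.7/1000 + 1) − 1000 = -9.44 permil
step 4: δ = (-9.44 + 1000)·(-2.8/1000 + 1) − 1000 = -12.21 permil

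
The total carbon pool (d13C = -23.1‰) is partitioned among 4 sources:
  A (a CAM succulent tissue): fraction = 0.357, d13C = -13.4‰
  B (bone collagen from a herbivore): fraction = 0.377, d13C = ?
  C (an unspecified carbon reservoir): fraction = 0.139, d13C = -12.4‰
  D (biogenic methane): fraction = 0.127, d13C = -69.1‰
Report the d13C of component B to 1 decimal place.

-20.7‰

Isotope mass balance: δ_bulk = Σ fᵢ·δᵢ.
-23.1 = 0.357×(-13.4) + 0.377×δ_B + 0.139×(-12.4) + 0.127×(-69.1)
0.377·δ_B = -23.1 − (-15.283) = -7.817
δ_B = -7.817 / 0.377 = -20.73‰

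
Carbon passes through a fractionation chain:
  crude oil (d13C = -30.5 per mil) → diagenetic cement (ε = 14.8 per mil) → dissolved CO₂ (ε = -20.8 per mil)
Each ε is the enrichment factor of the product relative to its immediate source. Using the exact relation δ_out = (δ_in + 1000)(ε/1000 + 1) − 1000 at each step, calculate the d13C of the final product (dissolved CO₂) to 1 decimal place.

step 1: δ = (-30.50 + 1000)·(14.8/1000 + 1) − 1000 = -16.15 per mil
step 2: δ = (-16.15 + 1000)·(-20.8/1000 + 1) − 1000 = -36.62 per mil

-36.6 per mil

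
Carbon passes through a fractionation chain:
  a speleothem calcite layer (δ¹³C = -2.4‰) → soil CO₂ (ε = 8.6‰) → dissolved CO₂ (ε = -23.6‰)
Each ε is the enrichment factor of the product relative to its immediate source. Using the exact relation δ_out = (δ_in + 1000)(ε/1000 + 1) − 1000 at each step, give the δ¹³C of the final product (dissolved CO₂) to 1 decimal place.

step 1: δ = (-2.40 + 1000)·(8.6/1000 + 1) − 1000 = 6.18‰
step 2: δ = (6.18 + 1000)·(-23.6/1000 + 1) − 1000 = -17.57‰

-17.6‰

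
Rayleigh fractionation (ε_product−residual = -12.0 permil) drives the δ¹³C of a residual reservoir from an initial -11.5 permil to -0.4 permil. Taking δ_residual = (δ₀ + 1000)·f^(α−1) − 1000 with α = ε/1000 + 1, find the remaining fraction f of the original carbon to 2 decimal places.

α − 1 = ε/1000 = -0.0120
(δ_res + 1000)/(δ₀ + 1000) = (-0.4 + 1000)/(-11.5 + 1000) = 999.6/988.5 = 1.011229
f = 1.011229^(1/-0.0120) = exp(ln(1.011229)/-0.0120) = exp(0.01117/-0.0120)
f = exp(-0.9305) = 0.3943

0.39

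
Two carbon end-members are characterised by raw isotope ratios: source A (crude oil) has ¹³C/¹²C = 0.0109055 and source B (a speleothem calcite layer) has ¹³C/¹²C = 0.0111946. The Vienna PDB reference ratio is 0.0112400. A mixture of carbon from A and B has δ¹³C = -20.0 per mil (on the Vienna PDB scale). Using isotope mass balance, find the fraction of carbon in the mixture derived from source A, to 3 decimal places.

δ_A = (0.0109055/0.0112400 − 1)×1000 = (0.970240 − 1)×1000 = -29.760 per mil
δ_B = (0.0111946/0.0112400 − 1)×1000 = (0.995961 − 1)×1000 = -4.039 per mil
f_A = (δ_mix − δ_B)/(δ_A − δ_B) = (-20.0 − (-4.039))/(-29.760 − (-4.039))
f_A = -15.961 / -25.721 = 0.6205

0.621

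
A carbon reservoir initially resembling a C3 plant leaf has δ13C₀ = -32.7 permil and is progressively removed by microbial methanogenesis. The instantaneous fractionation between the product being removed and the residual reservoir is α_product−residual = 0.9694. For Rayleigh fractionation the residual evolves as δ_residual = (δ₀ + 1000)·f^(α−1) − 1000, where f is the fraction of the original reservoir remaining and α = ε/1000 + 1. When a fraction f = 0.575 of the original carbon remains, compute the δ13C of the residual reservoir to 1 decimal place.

Rayleigh residual: δ_res = (δ₀ + 1000)·f^(α−1) − 1000
α − 1 = -0.03060
f^(α−1) = 0.575^(-0.03060) = 1.017078
δ_res = (-32.7 + 1000) × 1.017078 − 1000 = 983.819 − 1000 = -16.18 permil

-16.2 permil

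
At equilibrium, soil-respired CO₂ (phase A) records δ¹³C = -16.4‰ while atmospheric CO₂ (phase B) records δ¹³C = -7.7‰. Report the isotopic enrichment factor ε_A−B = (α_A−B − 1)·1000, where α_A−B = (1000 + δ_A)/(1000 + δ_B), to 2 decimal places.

α_A−B = (1000 + -16.4) / (1000 + -7.7) = 983.6 / 992.3 = 0.991232
ε_A−B = (0.991232 − 1) × 1000 = -8.768‰
(The approximation ε ≈ δ_A − δ_B would give -8.7‰.)

-8.77‰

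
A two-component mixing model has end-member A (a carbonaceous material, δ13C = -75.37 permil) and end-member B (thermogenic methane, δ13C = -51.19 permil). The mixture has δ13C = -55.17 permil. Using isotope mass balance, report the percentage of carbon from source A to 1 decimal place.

δ_mix = f_A·δ_A + (1 − f_A)·δ_B  ⇒  f_A = (δ_mix − δ_B)/(δ_A − δ_B)
f_A = (-55.17 − (-51.19)) / (-75.37 − (-51.19))
f_A = -3.98 / -24.18 = 0.1646

16.5%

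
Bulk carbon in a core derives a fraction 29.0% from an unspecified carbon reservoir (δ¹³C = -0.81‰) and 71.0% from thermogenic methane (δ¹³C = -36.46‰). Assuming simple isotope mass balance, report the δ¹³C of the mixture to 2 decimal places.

-26.12‰

δ_mix = f_A·δ_A + f_B·δ_B
δ_mix = 0.290 × (-0.81) + 0.710 × (-36.46)
δ_mix = -0.235 + -25.887 = -26.121‰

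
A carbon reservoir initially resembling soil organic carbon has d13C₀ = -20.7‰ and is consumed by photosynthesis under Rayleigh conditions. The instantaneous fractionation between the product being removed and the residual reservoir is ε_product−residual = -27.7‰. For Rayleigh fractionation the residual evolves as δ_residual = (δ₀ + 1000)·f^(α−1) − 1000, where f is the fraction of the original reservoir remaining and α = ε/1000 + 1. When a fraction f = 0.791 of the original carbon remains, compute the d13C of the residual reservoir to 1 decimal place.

-14.3‰

Rayleigh residual: δ_res = (δ₀ + 1000)·f^(α−1) − 1000
α = ε/1000 + 1 = 0.97230, so α − 1 = -0.02770
f^(α−1) = 0.791^(-0.02770) = 1.006516
δ_res = (-20.7 + 1000) × 1.006516 − 1000 = 985.681 − 1000 = -14.32‰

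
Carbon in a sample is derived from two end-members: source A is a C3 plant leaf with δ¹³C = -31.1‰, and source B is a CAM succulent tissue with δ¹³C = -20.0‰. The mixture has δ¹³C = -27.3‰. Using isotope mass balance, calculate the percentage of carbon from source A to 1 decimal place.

65.8%

δ_mix = f_A·δ_A + (1 − f_A)·δ_B  ⇒  f_A = (δ_mix − δ_B)/(δ_A − δ_B)
f_A = (-27.3 − (-20.0)) / (-31.1 − (-20.0))
f_A = -7.3 / -11.1 = 0.6577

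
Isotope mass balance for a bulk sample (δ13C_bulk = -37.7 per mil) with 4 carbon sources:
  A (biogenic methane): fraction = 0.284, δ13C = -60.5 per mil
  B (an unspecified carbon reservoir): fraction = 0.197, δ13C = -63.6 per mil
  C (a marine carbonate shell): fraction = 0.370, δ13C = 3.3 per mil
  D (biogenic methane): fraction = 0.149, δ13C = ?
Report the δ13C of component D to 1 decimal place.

Isotope mass balance: δ_bulk = Σ fᵢ·δᵢ.
-37.7 = 0.284×(-60.5) + 0.197×(-63.6) + 0.370×(3.3) + 0.149×δ_D
0.149·δ_D = -37.7 − (-28.490) = -9.210
δ_D = -9.210 / 0.149 = -61.81 per mil

-61.8 per mil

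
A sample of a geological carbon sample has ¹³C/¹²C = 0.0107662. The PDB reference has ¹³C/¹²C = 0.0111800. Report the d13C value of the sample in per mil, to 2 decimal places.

-37.01 per mil

d13C = (R_sample / R_standard − 1) × 1000
R_sample / R_standard = 0.0107662 / 0.0111800 = 0.962987
d13C = (0.962987 − 1) × 1000 = -37.013 per mil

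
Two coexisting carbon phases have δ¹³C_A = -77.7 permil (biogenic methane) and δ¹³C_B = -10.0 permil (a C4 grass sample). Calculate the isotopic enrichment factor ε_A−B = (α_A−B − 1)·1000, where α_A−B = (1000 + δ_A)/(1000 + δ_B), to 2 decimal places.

α_A−B = (1000 + -77.7) / (1000 + -10.0) = 922.3 / 990.0 = 0.931616
ε_A−B = (0.931616 − 1) × 1000 = -68.384 permil
(The approximation ε ≈ δ_A − δ_B would give -67.7 permil.)

-68.38 permil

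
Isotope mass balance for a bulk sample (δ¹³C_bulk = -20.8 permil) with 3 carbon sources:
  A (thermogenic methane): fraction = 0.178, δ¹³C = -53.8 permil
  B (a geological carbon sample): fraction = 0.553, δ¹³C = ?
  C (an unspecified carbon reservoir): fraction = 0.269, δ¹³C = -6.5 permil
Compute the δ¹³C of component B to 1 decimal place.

Isotope mass balance: δ_bulk = Σ fᵢ·δᵢ.
-20.8 = 0.178×(-53.8) + 0.553×δ_B + 0.269×(-6.5)
0.553·δ_B = -20.8 − (-11.325) = -9.475
δ_B = -9.475 / 0.553 = -17.13 permil

-17.1 permil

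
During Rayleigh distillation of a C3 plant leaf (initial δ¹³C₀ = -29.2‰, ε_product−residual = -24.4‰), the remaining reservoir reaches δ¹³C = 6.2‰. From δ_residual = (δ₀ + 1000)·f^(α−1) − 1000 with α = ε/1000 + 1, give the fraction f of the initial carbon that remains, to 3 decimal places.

α − 1 = ε/1000 = -0.0244
(δ_res + 1000)/(δ₀ + 1000) = (6.2 + 1000)/(-29.2 + 1000) = 1006.2/970.8 = 1.036465
f = 1.036465^(1/-0.0244) = exp(ln(1.036465)/-0.0244) = exp(0.03582/-0.0244)
f = exp(-1.4679) = 0.2304

0.230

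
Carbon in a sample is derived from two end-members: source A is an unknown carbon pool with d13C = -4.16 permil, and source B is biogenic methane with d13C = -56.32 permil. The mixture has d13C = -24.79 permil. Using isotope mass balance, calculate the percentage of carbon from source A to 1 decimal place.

60.4%

δ_mix = f_A·δ_A + (1 − f_A)·δ_B  ⇒  f_A = (δ_mix − δ_B)/(δ_A − δ_B)
f_A = (-24.79 − (-56.32)) / (-4.16 − (-56.32))
f_A = 31.53 / 52.16 = 0.6045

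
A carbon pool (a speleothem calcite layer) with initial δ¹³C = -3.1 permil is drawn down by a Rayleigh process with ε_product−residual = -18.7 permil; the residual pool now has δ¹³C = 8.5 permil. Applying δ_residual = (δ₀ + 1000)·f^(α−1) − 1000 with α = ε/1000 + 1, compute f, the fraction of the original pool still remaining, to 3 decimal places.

α − 1 = ε/1000 = -0.0187
(δ_res + 1000)/(δ₀ + 1000) = (8.5 + 1000)/(-3.1 + 1000) = 1008.5/996.9 = 1.011636
f = 1.011636^(1/-0.0187) = exp(ln(1.011636)/-0.0187) = exp(0.01157/-0.0187)
f = exp(-0.6187) = 0.5387

0.539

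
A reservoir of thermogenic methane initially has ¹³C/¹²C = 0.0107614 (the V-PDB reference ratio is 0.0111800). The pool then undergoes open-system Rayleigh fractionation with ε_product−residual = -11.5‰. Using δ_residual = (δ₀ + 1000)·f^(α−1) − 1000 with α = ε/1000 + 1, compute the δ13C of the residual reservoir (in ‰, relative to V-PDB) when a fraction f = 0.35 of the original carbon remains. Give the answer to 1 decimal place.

δ₀ = (0.0107614/0.0111800 − 1)×1000 = (0.962558 − 1)×1000 = -37.442‰
α − 1 = ε/1000 = -0.0115
f^(α−1) = 0.35^(-0.0115) = 1.012146
δ_res = (-37.442 + 1000) × 1.012146 − 1000 = 974.249 − 1000 = -25.75‰

-25.8‰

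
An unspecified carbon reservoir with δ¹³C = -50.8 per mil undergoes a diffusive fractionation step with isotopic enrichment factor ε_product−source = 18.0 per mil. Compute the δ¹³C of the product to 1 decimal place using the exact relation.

To first order, δ_product ≈ δ_source + ε = -32.8 per mil.
Exactly, δ_product = (δ_source + 1000)·(ε/1000 + 1) − 1000.
δ_product = (-50.8 + 1000) × (18.0/1000 + 1) − 1000
δ_product = -33.71 per mil

-33.7 per mil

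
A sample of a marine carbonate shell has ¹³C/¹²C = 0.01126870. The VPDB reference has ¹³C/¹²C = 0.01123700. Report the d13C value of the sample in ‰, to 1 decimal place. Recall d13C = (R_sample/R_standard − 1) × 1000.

d13C = (R_sample / R_standard − 1) × 1000
R_sample / R_standard = 0.01126870 / 0.01123700 = 1.002821
d13C = (1.002821 − 1) × 1000 = 2.82‰

2.8‰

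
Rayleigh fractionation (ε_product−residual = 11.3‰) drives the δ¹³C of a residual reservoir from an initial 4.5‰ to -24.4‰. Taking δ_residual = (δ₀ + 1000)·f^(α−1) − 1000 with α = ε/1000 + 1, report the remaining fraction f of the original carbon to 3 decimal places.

0.076

α − 1 = ε/1000 = 0.0113
(δ_res + 1000)/(δ₀ + 1000) = (-24.4 + 1000)/(4.5 + 1000) = 975.6/1004.5 = 0.971229
f = 0.971229^(1/0.0113) = exp(ln(0.971229)/0.0113) = exp(-0.02919/0.0113)
f = exp(-2.5834) = 0.0755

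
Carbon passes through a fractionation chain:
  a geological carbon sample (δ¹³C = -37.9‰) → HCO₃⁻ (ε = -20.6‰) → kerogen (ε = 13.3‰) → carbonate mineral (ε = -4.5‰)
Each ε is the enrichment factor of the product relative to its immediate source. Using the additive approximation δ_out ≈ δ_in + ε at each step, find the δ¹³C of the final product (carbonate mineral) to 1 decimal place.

step 1: δ ≈ -37.9 + (-20.6) = -58.5‰
step 2: δ ≈ -58.5 + (13.3) = -45.2‰
step 3: δ ≈ -45.2 + (-4.5) = -49.7‰

-49.7‰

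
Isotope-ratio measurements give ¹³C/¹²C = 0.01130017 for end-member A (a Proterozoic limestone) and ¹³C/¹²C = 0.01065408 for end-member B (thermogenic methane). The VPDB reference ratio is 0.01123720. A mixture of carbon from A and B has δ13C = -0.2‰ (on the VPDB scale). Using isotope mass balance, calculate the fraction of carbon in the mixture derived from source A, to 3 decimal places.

0.899

δ_A = (0.01130017/0.01123720 − 1)×1000 = (1.005604 − 1)×1000 = 5.604‰
δ_B = (0.01065408/0.01123720 − 1)×1000 = (0.948108 − 1)×1000 = -51.892‰
f_A = (δ_mix − δ_B)/(δ_A − δ_B) = (-0.2 − (-51.892))/(5.604 − (-51.892))
f_A = 51.692 / 57.496 = 0.8991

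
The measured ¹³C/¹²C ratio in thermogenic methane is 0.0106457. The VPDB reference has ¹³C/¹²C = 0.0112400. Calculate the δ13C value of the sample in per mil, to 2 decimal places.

δ13C = (R_sample / R_standard − 1) × 1000
R_sample / R_standard = 0.0106457 / 0.0112400 = 0.947126
δ13C = (0.947126 − 1) × 1000 = -52.874 per mil

-52.87 per mil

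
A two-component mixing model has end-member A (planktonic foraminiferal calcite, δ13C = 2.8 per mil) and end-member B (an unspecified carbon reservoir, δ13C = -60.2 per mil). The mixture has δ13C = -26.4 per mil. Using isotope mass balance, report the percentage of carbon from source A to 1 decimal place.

δ_mix = f_A·δ_A + (1 − f_A)·δ_B  ⇒  f_A = (δ_mix − δ_B)/(δ_A − δ_B)
f_A = (-26.4 − (-60.2)) / (2.8 − (-60.2))
f_A = 33.8 / 63.0 = 0.5365

53.7%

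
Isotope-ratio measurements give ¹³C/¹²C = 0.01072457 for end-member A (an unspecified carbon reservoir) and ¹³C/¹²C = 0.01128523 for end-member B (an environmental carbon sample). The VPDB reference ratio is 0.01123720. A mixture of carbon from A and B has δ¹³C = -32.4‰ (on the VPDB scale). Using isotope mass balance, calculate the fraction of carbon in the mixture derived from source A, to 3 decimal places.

0.735

δ_A = (0.01072457/0.01123720 − 1)×1000 = (0.954381 − 1)×1000 = -45.619‰
δ_B = (0.01128523/0.01123720 − 1)×1000 = (1.004274 − 1)×1000 = 4.274‰
f_A = (δ_mix − δ_B)/(δ_A − δ_B) = (-32.4 − (4.274))/(-45.619 − (4.274))
f_A = -36.674 / -49.893 = 0.7351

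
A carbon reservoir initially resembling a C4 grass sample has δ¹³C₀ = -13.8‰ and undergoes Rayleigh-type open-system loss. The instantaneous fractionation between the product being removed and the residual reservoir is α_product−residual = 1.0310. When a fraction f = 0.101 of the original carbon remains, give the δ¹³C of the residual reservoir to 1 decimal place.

-81.5‰

Rayleigh residual: δ_res = (δ₀ + 1000)·f^(α−1) − 1000
α − 1 = 0.03100
f^(α−1) = 0.101^(0.03100) = 0.931395
δ_res = (-13.8 + 1000) × 0.931395 − 1000 = 918.542 − 1000 = -81.46‰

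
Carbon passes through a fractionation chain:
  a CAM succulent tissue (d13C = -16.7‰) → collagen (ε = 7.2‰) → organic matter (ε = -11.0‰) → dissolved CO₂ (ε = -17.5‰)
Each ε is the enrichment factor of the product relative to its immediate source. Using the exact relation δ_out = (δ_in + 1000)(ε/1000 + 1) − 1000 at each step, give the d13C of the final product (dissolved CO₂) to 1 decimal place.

-37.7‰

step 1: δ = (-16.70 + 1000)·(7.2/1000 + 1) − 1000 = -9.62‰
step 2: δ = (-9.62 + 1000)·(-11.0/1000 + 1) − 1000 = -20.51‰
step 3: δ = (-20.51 + 1000)·(-17.5/1000 + 1) − 1000 = -37.66‰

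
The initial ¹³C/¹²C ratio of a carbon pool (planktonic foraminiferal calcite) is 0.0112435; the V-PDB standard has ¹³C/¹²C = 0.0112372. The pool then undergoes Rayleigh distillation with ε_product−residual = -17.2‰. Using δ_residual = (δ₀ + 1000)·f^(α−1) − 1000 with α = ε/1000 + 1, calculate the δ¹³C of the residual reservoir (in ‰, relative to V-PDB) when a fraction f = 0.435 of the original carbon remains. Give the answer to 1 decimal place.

15.0‰

δ₀ = (0.0112435/0.0112372 − 1)×1000 = (1.000561 − 1)×1000 = 0.561‰
α − 1 = ε/1000 = -0.0172
f^(α−1) = 0.435^(-0.0172) = 1.014420
δ_res = (0.561 + 1000) × 1.014420 − 1000 = 1014.989 − 1000 = 14.99‰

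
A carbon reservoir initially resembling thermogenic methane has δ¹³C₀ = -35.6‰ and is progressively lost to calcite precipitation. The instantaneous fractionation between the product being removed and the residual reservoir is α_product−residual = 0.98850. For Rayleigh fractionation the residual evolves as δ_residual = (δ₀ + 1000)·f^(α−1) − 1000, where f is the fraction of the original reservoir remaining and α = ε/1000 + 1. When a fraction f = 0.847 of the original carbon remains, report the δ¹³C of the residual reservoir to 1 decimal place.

-33.8‰

Rayleigh residual: δ_res = (δ₀ + 1000)·f^(α−1) − 1000
α − 1 = -0.01150
f^(α−1) = 0.847^(-0.01150) = 1.001911
δ_res = (-35.6 + 1000) × 1.001911 − 1000 = 966.243 − 1000 = -33.76‰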